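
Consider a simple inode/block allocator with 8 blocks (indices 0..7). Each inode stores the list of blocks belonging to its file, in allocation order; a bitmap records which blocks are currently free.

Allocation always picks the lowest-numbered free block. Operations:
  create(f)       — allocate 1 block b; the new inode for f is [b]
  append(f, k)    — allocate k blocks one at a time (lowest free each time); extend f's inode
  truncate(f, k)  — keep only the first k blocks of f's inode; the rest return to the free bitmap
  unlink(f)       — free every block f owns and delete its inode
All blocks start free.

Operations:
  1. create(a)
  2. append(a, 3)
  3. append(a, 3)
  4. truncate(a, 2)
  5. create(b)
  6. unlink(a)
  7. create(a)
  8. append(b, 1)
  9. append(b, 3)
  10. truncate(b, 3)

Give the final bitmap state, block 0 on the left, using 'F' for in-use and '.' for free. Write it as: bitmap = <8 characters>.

after create(a) → a:[0]  free=[F.......]
after append(a, 3) → a:[0, 1, 2, 3]  free=[FFFF....]
after append(a, 3) → a:[0, 1, 2, 3, 4, 5, 6]  free=[FFFFFFF.]
after truncate(a, 2) → a:[0, 1]  free=[FF......]
after create(b) → a:[0, 1], b:[2]  free=[FFF.....]
after unlink(a) → b:[2]  free=[..F.....]
after create(a) → a:[0], b:[2]  free=[F.F.....]
after append(b, 1) → a:[0], b:[2, 1]  free=[FFF.....]
after append(b, 3) → a:[0], b:[2, 1, 3, 4, 5]  free=[FFFFFF..]
after truncate(b, 3) → a:[0], b:[2, 1, 3]  free=[FFFF....]

bitmap = FFFF....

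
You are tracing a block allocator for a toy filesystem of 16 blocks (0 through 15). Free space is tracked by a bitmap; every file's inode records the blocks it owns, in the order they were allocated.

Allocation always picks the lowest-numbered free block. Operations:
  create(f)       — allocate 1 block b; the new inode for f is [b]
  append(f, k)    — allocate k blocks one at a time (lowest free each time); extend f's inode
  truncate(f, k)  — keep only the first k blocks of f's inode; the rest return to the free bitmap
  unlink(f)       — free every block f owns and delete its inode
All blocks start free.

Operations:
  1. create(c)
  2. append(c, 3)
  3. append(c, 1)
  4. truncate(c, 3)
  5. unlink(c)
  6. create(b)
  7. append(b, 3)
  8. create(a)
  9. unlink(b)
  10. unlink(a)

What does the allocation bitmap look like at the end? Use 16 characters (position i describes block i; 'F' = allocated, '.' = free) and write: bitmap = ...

  1. create(c)  ⇒  F...............  {c→[0]}
  2. append(c, 3)  ⇒  FFFF............  {c→[0, 1, 2, 3]}
  3. append(c, 1)  ⇒  FFFFF...........  {c→[0, 1, 2, 3, 4]}
  4. truncate(c, 3)  ⇒  FFF.............  {c→[0, 1, 2]}
  5. unlink(c)  ⇒  ................  {}
  6. create(b)  ⇒  F...............  {b→[0]}
  7. append(b, 3)  ⇒  FFFF............  {b→[0, 1, 2, 3]}
  8. create(a)  ⇒  FFFFF...........  {a→[4]; b→[0, 1, 2, 3]}
  9. unlink(b)  ⇒  ....F...........  {a→[4]}
  10. unlink(a)  ⇒  ................  {}

bitmap = ................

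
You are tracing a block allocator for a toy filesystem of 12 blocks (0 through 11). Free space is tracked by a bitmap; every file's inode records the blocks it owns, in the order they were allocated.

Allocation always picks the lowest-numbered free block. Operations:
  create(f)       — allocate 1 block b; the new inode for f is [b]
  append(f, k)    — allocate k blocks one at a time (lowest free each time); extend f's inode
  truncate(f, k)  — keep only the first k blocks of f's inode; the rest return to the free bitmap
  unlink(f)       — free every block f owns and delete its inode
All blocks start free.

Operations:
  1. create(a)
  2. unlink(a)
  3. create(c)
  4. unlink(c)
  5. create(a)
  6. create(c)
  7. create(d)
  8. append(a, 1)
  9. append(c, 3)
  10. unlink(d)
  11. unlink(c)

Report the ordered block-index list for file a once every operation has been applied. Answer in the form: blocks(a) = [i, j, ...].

  1. create(a)  ⇒  F...........  {a→[0]}
  2. unlink(a)  ⇒  ............  {}
  3. create(c)  ⇒  F...........  {c→[0]}
  4. unlink(c)  ⇒  ............  {}
  5. create(a)  ⇒  F...........  {a→[0]}
  6. create(c)  ⇒  FF..........  {a→[0]; c→[1]}
  7. create(d)  ⇒  FFF.........  {a→[0]; c→[1]; d→[2]}
  8. append(a, 1)  ⇒  FFFF........  {a→[0, 3]; c→[1]; d→[2]}
  9. append(c, 3)  ⇒  FFFFFFF.....  {a→[0, 3]; c→[1, 4, 5, 6]; d→[2]}
  10. unlink(d)  ⇒  FF.FFFF.....  {a→[0, 3]; c→[1, 4, 5, 6]}
  11. unlink(c)  ⇒  F..F........  {a→[0, 3]}

blocks(a) = [0, 3]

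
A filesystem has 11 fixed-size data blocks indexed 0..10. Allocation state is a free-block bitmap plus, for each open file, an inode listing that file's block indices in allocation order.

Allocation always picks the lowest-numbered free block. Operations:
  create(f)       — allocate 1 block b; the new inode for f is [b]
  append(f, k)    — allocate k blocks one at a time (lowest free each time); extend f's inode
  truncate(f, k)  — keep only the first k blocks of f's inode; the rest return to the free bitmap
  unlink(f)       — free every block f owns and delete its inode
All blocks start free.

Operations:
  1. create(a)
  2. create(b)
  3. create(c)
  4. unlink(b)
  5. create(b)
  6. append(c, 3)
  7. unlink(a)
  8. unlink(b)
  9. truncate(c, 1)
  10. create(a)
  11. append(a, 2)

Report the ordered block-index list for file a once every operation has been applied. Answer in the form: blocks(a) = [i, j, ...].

blocks(a) = [0, 1, 3]

create(a): bitmap=F.......... | a=[0]
create(b): bitmap=FF......... | a=[0] b=[1]
create(c): bitmap=FFF........ | a=[0] b=[1] c=[2]
unlink(b): bitmap=F.F........ | a=[0] c=[2]
create(b): bitmap=FFF........ | a=[0] b=[1] c=[2]
append(c, 3): bitmap=FFFFFF..... | a=[0] b=[1] c=[2, 3, 4, 5]
unlink(a): bitmap=.FFFFF..... | b=[1] c=[2, 3, 4, 5]
unlink(b): bitmap=..FFFF..... | c=[2, 3, 4, 5]
truncate(c, 1): bitmap=..F........ | c=[2]
create(a): bitmap=F.F........ | a=[0] c=[2]
append(a, 2): bitmap=FFFF....... | a=[0, 1, 3] c=[2]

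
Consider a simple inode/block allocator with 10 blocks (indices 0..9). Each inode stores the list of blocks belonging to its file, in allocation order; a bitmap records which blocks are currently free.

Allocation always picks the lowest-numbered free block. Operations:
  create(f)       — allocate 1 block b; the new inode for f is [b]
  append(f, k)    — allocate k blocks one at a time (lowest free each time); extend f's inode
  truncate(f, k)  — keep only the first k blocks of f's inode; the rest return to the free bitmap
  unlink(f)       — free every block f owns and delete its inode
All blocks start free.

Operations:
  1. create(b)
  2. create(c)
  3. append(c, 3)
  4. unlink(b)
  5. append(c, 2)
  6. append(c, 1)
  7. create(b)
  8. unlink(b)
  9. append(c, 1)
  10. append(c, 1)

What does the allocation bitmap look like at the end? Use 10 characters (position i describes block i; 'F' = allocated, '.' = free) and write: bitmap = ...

bitmap = FFFFFFFFF.

[1] create(b) — b=0 (map F.........)
[2] create(c) — b=0 c=1 (map FF........)
[3] append(c, 3) — b=0 c=1,2,3,4 (map FFFFF.....)
[4] unlink(b) — c=1,2,3,4 (map .FFFF.....)
[5] append(c, 2) — c=1,2,3,4,0,5 (map FFFFFF....)
[6] append(c, 1) — c=1,2,3,4,0,5,6 (map FFFFFFF...)
[7] create(b) — b=7 c=1,2,3,4,0,5,6 (map FFFFFFFF..)
[8] unlink(b) — c=1,2,3,4,0,5,6 (map FFFFFFF...)
[9] append(c, 1) — c=1,2,3,4,0,5,6,7 (map FFFFFFFF..)
[10] append(c, 1) — c=1,2,3,4,0,5,6,7,8 (map FFFFFFFFF.)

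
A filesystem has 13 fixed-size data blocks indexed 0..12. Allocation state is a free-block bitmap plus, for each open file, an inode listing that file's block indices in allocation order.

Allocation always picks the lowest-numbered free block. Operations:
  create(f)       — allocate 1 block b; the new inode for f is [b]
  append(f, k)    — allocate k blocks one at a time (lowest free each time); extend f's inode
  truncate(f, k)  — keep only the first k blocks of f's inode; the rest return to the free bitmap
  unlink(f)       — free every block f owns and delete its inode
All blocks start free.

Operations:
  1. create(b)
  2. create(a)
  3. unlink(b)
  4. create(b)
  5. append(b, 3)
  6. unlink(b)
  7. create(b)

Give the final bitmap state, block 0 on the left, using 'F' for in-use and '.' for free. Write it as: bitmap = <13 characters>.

after create(b) → b:[0]  free=[F............]
after create(a) → a:[1], b:[0]  free=[FF...........]
after unlink(b) → a:[1]  free=[.F...........]
after create(b) → a:[1], b:[0]  free=[FF...........]
after append(b, 3) → a:[1], b:[0, 2, 3, 4]  free=[FFFFF........]
after unlink(b) → a:[1]  free=[.F...........]
after create(b) → a:[1], b:[0]  free=[FF...........]

bitmap = FF...........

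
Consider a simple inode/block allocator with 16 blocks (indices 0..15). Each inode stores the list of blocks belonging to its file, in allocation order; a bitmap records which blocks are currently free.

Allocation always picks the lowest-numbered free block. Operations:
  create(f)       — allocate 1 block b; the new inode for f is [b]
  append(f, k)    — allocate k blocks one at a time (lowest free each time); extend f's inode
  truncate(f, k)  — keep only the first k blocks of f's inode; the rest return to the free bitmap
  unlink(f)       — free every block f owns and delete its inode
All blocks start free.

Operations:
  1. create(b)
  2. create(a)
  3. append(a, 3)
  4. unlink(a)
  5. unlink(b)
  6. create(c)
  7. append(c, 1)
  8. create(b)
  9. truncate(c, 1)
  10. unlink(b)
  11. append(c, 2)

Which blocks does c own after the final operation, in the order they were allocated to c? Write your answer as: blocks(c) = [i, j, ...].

blocks(c) = [0, 1, 2]

  1. create(b)  ⇒  F...............  {b→[0]}
  2. create(a)  ⇒  FF..............  {a→[1]; b→[0]}
  3. append(a, 3)  ⇒  FFFFF...........  {a→[1, 2, 3, 4]; b→[0]}
  4. unlink(a)  ⇒  F...............  {b→[0]}
  5. unlink(b)  ⇒  ................  {}
  6. create(c)  ⇒  F...............  {c→[0]}
  7. append(c, 1)  ⇒  FF..............  {c→[0, 1]}
  8. create(b)  ⇒  FFF.............  {b→[2]; c→[0, 1]}
  9. truncate(c, 1)  ⇒  F.F.............  {b→[2]; c→[0]}
  10. unlink(b)  ⇒  F...............  {c→[0]}
  11. append(c, 2)  ⇒  FFF.............  {c→[0, 1, 2]}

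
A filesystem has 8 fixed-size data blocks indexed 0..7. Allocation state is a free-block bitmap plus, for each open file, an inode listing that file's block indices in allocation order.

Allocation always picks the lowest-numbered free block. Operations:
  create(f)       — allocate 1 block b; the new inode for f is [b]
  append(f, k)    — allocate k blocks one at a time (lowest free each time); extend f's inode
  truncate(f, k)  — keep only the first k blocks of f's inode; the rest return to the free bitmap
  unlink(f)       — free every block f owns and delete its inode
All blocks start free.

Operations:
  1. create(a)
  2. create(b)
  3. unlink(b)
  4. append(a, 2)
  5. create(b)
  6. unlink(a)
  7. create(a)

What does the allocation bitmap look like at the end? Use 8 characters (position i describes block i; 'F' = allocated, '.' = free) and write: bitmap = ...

after create(a) → a:[0]  free=[F.......]
after create(b) → a:[0], b:[1]  free=[FF......]
after unlink(b) → a:[0]  free=[F.......]
after append(a, 2) → a:[0, 1, 2]  free=[FFF.....]
after create(b) → a:[0, 1, 2], b:[3]  free=[FFFF....]
after unlink(a) → b:[3]  free=[...F....]
after create(a) → a:[0], b:[3]  free=[F..F....]

bitmap = F..F....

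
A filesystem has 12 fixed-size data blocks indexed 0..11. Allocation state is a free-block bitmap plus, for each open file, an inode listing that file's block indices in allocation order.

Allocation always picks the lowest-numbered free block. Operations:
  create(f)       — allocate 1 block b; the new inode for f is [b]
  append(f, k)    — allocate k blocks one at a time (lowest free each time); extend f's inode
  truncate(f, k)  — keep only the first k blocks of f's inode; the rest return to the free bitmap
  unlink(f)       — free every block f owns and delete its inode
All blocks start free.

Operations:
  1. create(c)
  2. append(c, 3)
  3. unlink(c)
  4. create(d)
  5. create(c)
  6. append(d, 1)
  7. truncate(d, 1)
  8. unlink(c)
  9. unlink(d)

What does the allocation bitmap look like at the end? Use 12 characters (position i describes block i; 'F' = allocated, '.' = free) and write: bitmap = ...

bitmap = ............

  1. create(c)  ⇒  F...........  {c→[0]}
  2. append(c, 3)  ⇒  FFFF........  {c→[0, 1, 2, 3]}
  3. unlink(c)  ⇒  ............  {}
  4. create(d)  ⇒  F...........  {d→[0]}
  5. create(c)  ⇒  FF..........  {c→[1]; d→[0]}
  6. append(d, 1)  ⇒  FFF.........  {c→[1]; d→[0, 2]}
  7. truncate(d, 1)  ⇒  FF..........  {c→[1]; d→[0]}
  8. unlink(c)  ⇒  F...........  {d→[0]}
  9. unlink(d)  ⇒  ............  {}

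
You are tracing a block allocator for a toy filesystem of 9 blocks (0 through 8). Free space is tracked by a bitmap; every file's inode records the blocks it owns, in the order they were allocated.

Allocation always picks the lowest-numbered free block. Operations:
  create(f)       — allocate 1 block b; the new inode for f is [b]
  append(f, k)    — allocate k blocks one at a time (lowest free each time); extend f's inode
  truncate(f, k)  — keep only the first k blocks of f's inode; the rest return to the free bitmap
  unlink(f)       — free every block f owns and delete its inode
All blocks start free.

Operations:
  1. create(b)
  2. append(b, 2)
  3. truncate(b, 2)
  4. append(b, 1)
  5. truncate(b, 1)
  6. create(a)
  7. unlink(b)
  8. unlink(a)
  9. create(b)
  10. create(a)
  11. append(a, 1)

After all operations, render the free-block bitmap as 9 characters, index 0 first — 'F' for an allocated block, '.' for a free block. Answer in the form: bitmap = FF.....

create(b): bitmap=F........ | b=[0]
append(b, 2): bitmap=FFF...... | b=[0, 1, 2]
truncate(b, 2): bitmap=FF....... | b=[0, 1]
append(b, 1): bitmap=FFF...... | b=[0, 1, 2]
truncate(b, 1): bitmap=F........ | b=[0]
create(a): bitmap=FF....... | a=[1] b=[0]
unlink(b): bitmap=.F....... | a=[1]
unlink(a): bitmap=......... | 
create(b): bitmap=F........ | b=[0]
create(a): bitmap=FF....... | a=[1] b=[0]
append(a, 1): bitmap=FFF...... | a=[1, 2] b=[0]

bitmap = FFF......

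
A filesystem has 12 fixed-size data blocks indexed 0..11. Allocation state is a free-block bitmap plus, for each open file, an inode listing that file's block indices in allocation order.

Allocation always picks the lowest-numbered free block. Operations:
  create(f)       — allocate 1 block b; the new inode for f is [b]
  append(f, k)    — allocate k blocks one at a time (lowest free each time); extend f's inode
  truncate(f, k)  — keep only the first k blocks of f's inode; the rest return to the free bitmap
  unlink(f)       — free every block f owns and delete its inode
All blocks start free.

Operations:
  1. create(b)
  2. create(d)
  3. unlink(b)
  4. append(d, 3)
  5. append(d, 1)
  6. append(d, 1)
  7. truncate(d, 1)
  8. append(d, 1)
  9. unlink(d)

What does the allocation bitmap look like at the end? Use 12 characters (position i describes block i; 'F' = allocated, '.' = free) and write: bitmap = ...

bitmap = ............

after create(b) → b:[0]  free=[F...........]
after create(d) → b:[0], d:[1]  free=[FF..........]
after unlink(b) → d:[1]  free=[.F..........]
after append(d, 3) → d:[1, 0, 2, 3]  free=[FFFF........]
after append(d, 1) → d:[1, 0, 2, 3, 4]  free=[FFFFF.......]
after append(d, 1) → d:[1, 0, 2, 3, 4, 5]  free=[FFFFFF......]
after truncate(d, 1) → d:[1]  free=[.F..........]
after append(d, 1) → d:[1, 0]  free=[FF..........]
after unlink(d) →   free=[............]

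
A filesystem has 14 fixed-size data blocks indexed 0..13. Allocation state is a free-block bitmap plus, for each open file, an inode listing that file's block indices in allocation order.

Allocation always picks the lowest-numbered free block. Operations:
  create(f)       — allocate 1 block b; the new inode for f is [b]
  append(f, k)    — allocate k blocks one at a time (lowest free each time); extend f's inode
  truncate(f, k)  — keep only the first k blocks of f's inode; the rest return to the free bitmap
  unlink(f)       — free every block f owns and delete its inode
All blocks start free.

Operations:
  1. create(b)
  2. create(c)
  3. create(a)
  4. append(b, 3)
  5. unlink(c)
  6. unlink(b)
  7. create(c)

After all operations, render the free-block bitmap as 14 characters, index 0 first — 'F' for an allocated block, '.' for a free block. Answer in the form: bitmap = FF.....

bitmap = F.F...........

[1] create(b) — b=0 (map F.............)
[2] create(c) — b=0 c=1 (map FF............)
[3] create(a) — a=2 b=0 c=1 (map FFF...........)
[4] append(b, 3) — a=2 b=0,3,4,5 c=1 (map FFFFFF........)
[5] unlink(c) — a=2 b=0,3,4,5 (map F.FFFF........)
[6] unlink(b) — a=2 (map ..F...........)
[7] create(c) — a=2 c=0 (map F.F...........)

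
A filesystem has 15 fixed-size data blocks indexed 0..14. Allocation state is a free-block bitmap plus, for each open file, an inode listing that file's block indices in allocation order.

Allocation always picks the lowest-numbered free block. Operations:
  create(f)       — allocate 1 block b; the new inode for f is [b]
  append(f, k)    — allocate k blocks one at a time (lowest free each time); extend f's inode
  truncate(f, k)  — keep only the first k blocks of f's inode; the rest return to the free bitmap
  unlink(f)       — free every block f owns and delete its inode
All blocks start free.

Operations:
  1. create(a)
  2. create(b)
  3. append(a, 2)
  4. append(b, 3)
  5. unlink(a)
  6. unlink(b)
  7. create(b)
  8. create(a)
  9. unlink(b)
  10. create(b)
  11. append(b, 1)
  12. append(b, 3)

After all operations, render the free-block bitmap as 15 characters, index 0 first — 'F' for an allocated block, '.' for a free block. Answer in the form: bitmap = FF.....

create(a): bitmap=F.............. | a=[0]
create(b): bitmap=FF............. | a=[0] b=[1]
append(a, 2): bitmap=FFFF........... | a=[0, 2, 3] b=[1]
append(b, 3): bitmap=FFFFFFF........ | a=[0, 2, 3] b=[1, 4, 5, 6]
unlink(a): bitmap=.F..FFF........ | b=[1, 4, 5, 6]
unlink(b): bitmap=............... | 
create(b): bitmap=F.............. | b=[0]
create(a): bitmap=FF............. | a=[1] b=[0]
unlink(b): bitmap=.F............. | a=[1]
create(b): bitmap=FF............. | a=[1] b=[0]
append(b, 1): bitmap=FFF............ | a=[1] b=[0, 2]
append(b, 3): bitmap=FFFFFF......... | a=[1] b=[0, 2, 3, 4, 5]

bitmap = FFFFFF.........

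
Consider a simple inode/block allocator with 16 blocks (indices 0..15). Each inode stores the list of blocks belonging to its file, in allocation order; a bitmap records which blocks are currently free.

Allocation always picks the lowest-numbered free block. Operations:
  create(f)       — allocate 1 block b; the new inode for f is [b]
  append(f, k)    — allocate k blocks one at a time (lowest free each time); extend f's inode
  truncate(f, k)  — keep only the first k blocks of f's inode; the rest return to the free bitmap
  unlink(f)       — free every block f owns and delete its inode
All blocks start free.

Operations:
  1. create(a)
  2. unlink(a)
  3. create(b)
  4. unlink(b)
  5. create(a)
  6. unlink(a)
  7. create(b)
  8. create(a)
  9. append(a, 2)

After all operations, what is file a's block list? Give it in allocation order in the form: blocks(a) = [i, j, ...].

[1] create(a) — a=0 (map F...............)
[2] unlink(a) —  (map ................)
[3] create(b) — b=0 (map F...............)
[4] unlink(b) —  (map ................)
[5] create(a) — a=0 (map F...............)
[6] unlink(a) —  (map ................)
[7] create(b) — b=0 (map F...............)
[8] create(a) — a=1 b=0 (map FF..............)
[9] append(a, 2) — a=1,2,3 b=0 (map FFFF............)

blocks(a) = [1, 2, 3]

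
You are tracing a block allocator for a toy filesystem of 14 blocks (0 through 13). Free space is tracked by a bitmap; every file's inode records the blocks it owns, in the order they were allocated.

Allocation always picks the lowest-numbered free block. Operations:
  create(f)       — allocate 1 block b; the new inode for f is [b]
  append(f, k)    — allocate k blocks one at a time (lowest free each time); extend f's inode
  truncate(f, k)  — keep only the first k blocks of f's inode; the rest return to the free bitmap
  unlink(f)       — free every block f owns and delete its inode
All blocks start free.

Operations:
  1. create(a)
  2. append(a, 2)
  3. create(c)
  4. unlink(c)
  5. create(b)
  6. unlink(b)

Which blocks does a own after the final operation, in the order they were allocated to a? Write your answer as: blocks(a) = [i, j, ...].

blocks(a) = [0, 1, 2]

[1] create(a) — a=0 (map F.............)
[2] append(a, 2) — a=0,1,2 (map FFF...........)
[3] create(c) — a=0,1,2 c=3 (map FFFF..........)
[4] unlink(c) — a=0,1,2 (map FFF...........)
[5] create(b) — a=0,1,2 b=3 (map FFFF..........)
[6] unlink(b) — a=0,1,2 (map FFF...........)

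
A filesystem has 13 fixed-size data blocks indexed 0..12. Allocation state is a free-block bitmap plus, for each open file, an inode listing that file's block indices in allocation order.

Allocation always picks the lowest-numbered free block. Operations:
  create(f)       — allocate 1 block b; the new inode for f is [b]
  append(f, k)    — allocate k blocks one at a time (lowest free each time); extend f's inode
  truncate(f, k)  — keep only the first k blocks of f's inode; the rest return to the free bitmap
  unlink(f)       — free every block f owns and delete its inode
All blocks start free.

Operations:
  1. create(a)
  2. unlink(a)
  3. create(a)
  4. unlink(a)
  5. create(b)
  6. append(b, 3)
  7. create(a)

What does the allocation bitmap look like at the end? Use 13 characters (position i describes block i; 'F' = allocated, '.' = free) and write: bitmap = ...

bitmap = FFFFF........

  1. create(a)  ⇒  F............  {a→[0]}
  2. unlink(a)  ⇒  .............  {}
  3. create(a)  ⇒  F............  {a→[0]}
  4. unlink(a)  ⇒  .............  {}
  5. create(b)  ⇒  F............  {b→[0]}
  6. append(b, 3)  ⇒  FFFF.........  {b→[0, 1, 2, 3]}
  7. create(a)  ⇒  FFFFF........  {a→[4]; b→[0, 1, 2, 3]}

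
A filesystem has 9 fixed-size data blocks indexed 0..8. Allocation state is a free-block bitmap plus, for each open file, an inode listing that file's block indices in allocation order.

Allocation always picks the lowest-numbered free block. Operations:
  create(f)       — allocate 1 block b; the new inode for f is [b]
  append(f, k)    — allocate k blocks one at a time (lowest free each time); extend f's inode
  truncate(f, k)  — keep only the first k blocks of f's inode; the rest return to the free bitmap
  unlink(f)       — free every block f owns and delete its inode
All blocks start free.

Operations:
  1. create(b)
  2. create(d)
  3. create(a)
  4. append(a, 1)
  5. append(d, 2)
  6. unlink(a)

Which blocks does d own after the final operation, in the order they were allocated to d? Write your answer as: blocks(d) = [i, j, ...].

after create(b) → b:[0]  free=[F........]
after create(d) → b:[0], d:[1]  free=[FF.......]
after create(a) → a:[2], b:[0], d:[1]  free=[FFF......]
after append(a, 1) → a:[2, 3], b:[0], d:[1]  free=[FFFF.....]
after append(d, 2) → a:[2, 3], b:[0], d:[1, 4, 5]  free=[FFFFFF...]
after unlink(a) → b:[0], d:[1, 4, 5]  free=[FF..FF...]

blocks(d) = [1, 4, 5]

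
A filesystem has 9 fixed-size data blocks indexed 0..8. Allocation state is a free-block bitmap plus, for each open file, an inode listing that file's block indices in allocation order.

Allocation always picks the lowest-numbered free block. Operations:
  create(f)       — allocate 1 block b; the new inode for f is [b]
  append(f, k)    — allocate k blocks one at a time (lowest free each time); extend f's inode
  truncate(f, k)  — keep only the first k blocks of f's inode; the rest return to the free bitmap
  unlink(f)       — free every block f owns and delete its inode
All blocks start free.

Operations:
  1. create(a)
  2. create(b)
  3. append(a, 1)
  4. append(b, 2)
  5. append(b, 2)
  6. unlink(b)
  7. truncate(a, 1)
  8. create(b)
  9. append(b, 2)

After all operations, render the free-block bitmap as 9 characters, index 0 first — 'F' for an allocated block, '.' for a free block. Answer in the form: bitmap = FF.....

[1] create(a) — a=0 (map F........)
[2] create(b) — a=0 b=1 (map FF.......)
[3] append(a, 1) — a=0,2 b=1 (map FFF......)
[4] append(b, 2) — a=0,2 b=1,3,4 (map FFFFF....)
[5] append(b, 2) — a=0,2 b=1,3,4,5,6 (map FFFFFFF..)
[6] unlink(b) — a=0,2 (map F.F......)
[7] truncate(a, 1) — a=0 (map F........)
[8] create(b) — a=0 b=1 (map FF.......)
[9] append(b, 2) — a=0 b=1,2,3 (map FFFF.....)

bitmap = FFFF.....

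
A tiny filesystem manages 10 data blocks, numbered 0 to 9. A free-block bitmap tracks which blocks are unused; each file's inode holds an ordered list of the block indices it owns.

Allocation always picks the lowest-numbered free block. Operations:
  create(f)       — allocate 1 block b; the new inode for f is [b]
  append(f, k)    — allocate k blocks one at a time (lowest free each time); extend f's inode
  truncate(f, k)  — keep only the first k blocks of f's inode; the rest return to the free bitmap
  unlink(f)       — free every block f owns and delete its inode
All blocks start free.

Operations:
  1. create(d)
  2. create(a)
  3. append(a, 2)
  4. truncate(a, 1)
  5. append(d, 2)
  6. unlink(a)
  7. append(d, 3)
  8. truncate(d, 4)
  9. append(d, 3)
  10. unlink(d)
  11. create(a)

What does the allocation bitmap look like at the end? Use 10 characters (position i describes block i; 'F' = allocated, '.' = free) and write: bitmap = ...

after create(d) → d:[0]  free=[F.........]
after create(a) → a:[1], d:[0]  free=[FF........]
after append(a, 2) → a:[1, 2, 3], d:[0]  free=[FFFF......]
after truncate(a, 1) → a:[1], d:[0]  free=[FF........]
after append(d, 2) → a:[1], d:[0, 2, 3]  free=[FFFF......]
after unlink(a) → d:[0, 2, 3]  free=[F.FF......]
after append(d, 3) → d:[0, 2, 3, 1, 4, 5]  free=[FFFFFF....]
after truncate(d, 4) → d:[0, 2, 3, 1]  free=[FFFF......]
after append(d, 3) → d:[0, 2, 3, 1, 4, 5, 6]  free=[FFFFFFF...]
after unlink(d) →   free=[..........]
after create(a) → a:[0]  free=[F.........]

bitmap = F.........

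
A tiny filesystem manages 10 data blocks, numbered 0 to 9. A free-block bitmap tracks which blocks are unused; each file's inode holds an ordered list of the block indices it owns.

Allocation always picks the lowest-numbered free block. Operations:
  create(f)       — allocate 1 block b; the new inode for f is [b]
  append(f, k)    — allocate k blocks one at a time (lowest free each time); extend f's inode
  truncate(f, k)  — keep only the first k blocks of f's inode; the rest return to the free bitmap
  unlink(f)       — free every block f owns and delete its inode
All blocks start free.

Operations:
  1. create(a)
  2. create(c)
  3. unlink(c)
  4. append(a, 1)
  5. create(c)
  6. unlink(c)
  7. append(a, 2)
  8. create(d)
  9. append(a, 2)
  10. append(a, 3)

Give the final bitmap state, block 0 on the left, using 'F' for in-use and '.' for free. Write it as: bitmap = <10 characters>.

[1] create(a) — a=0 (map F.........)
[2] create(c) — a=0 c=1 (map FF........)
[3] unlink(c) — a=0 (map F.........)
[4] append(a, 1) — a=0,1 (map FF........)
[5] create(c) — a=0,1 c=2 (map FFF.......)
[6] unlink(c) — a=0,1 (map FF........)
[7] append(a, 2) — a=0,1,2,3 (map FFFF......)
[8] create(d) — a=0,1,2,3 d=4 (map FFFFF.....)
[9] append(a, 2) — a=0,1,2,3,5,6 d=4 (map FFFFFFF...)
[10] append(a, 3) — a=0,1,2,3,5,6,7,8,9 d=4 (map FFFFFFFFFF)

bitmap = FFFFFFFFFF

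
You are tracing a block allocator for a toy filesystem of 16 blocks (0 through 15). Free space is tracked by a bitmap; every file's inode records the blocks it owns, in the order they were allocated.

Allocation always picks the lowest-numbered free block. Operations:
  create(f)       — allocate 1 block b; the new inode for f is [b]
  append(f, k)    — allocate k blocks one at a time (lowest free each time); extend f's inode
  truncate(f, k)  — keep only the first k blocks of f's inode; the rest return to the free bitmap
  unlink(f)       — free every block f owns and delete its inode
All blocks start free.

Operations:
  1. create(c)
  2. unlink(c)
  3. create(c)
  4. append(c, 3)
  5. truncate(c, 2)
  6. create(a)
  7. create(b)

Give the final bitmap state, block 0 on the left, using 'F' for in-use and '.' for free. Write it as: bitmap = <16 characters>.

bitmap = FFFF............

[1] create(c) — c=0 (map F...............)
[2] unlink(c) —  (map ................)
[3] create(c) — c=0 (map F...............)
[4] append(c, 3) — c=0,1,2,3 (map FFFF............)
[5] truncate(c, 2) — c=0,1 (map FF..............)
[6] create(a) — a=2 c=0,1 (map FFF.............)
[7] create(b) — a=2 b=3 c=0,1 (map FFFF............)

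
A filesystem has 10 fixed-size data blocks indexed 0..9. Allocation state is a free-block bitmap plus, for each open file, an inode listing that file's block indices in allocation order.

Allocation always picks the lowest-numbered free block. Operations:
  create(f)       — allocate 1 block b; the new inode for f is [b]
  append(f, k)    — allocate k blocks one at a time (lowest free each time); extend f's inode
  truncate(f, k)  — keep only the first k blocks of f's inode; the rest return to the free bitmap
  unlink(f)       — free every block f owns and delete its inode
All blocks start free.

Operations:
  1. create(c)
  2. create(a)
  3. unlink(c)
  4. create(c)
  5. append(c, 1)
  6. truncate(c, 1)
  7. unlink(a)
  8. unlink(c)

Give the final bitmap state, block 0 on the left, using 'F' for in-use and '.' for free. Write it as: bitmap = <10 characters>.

bitmap = ..........

  1. create(c)  ⇒  F.........  {c→[0]}
  2. create(a)  ⇒  FF........  {a→[1]; c→[0]}
  3. unlink(c)  ⇒  .F........  {a→[1]}
  4. create(c)  ⇒  FF........  {a→[1]; c→[0]}
  5. append(c, 1)  ⇒  FFF.......  {a→[1]; c→[0, 2]}
  6. truncate(c, 1)  ⇒  FF........  {a→[1]; c→[0]}
  7. unlink(a)  ⇒  F.........  {c→[0]}
  8. unlink(c)  ⇒  ..........  {}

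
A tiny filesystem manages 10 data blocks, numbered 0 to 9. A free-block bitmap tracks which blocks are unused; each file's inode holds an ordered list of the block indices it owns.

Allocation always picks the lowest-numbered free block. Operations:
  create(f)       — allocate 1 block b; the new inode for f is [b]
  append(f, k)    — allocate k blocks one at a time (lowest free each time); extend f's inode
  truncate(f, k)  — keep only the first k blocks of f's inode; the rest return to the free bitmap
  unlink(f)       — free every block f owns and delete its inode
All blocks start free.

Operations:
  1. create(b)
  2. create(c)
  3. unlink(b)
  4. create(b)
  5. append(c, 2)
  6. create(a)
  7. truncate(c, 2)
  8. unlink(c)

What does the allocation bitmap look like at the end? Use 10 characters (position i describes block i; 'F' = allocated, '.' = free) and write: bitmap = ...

[1] create(b) — b=0 (map F.........)
[2] create(c) — b=0 c=1 (map FF........)
[3] unlink(b) — c=1 (map .F........)
[4] create(b) — b=0 c=1 (map FF........)
[5] append(c, 2) — b=0 c=1,2,3 (map FFFF......)
[6] create(a) — a=4 b=0 c=1,2,3 (map FFFFF.....)
[7] truncate(c, 2) — a=4 b=0 c=1,2 (map FFF.F.....)
[8] unlink(c) — a=4 b=0 (map F...F.....)

bitmap = F...F.....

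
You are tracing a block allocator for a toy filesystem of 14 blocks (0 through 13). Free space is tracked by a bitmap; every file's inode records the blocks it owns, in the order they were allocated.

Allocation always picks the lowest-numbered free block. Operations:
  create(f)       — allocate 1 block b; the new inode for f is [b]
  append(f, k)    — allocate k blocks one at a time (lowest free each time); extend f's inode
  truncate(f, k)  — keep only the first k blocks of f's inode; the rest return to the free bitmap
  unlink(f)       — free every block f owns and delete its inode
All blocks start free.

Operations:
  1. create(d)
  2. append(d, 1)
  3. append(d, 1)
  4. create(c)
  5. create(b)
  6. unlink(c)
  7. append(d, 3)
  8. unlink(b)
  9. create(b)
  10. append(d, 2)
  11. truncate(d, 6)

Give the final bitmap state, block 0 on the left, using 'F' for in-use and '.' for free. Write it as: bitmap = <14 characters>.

  1. create(d)  ⇒  F.............  {d→[0]}
  2. append(d, 1)  ⇒  FF............  {d→[0, 1]}
  3. append(d, 1)  ⇒  FFF...........  {d→[0, 1, 2]}
  4. create(c)  ⇒  FFFF..........  {c→[3]; d→[0, 1, 2]}
  5. create(b)  ⇒  FFFFF.........  {b→[4]; c→[3]; d→[0, 1, 2]}
  6. unlink(c)  ⇒  FFF.F.........  {b→[4]; d→[0, 1, 2]}
  7. append(d, 3)  ⇒  FFFFFFF.......  {b→[4]; d→[0, 1, 2, 3, 5, 6]}
  8. unlink(b)  ⇒  FFFF.FF.......  {d→[0, 1, 2, 3, 5, 6]}
  9. create(b)  ⇒  FFFFFFF.......  {b→[4]; d→[0, 1, 2, 3, 5, 6]}
  10. append(d, 2)  ⇒  FFFFFFFFF.....  {b→[4]; d→[0, 1, 2, 3, 5, 6, 7, 8]}
  11. truncate(d, 6)  ⇒  FFFFFFF.......  {b→[4]; d→[0, 1, 2, 3, 5, 6]}

bitmap = FFFFFFF.......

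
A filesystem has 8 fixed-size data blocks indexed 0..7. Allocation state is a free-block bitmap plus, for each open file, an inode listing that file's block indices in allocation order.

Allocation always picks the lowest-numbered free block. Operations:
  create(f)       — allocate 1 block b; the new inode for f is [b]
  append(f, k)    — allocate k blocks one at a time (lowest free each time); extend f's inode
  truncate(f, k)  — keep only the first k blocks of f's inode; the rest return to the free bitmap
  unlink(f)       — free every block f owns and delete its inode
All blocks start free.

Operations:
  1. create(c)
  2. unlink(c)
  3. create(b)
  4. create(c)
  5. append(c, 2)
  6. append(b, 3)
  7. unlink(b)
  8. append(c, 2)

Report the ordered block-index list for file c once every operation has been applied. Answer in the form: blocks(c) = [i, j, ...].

after create(c) → c:[0]  free=[F.......]
after unlink(c) →   free=[........]
after create(b) → b:[0]  free=[F.......]
after create(c) → b:[0], c:[1]  free=[FF......]
after append(c, 2) → b:[0], c:[1, 2, 3]  free=[FFFF....]
after append(b, 3) → b:[0, 4, 5, 6], c:[1, 2, 3]  free=[FFFFFFF.]
after unlink(b) → c:[1, 2, 3]  free=[.FFF....]
after append(c, 2) → c:[1, 2, 3, 0, 4]  free=[FFFFF...]

blocks(c) = [1, 2, 3, 0, 4]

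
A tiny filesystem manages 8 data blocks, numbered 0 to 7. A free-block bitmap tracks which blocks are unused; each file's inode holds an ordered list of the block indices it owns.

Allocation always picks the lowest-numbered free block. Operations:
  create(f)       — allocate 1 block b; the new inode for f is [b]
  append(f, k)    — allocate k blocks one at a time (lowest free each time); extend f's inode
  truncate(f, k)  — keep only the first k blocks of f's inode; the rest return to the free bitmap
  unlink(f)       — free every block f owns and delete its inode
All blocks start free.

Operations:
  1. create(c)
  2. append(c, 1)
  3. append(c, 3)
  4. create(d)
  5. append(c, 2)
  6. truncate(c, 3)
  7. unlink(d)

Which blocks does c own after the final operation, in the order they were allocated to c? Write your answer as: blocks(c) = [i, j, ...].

blocks(c) = [0, 1, 2]

[1] create(c) — c=0 (map F.......)
[2] append(c, 1) — c=0,1 (map FF......)
[3] append(c, 3) — c=0,1,2,3,4 (map FFFFF...)
[4] create(d) — c=0,1,2,3,4 d=5 (map FFFFFF..)
[5] append(c, 2) — c=0,1,2,3,4,6,7 d=5 (map FFFFFFFF)
[6] truncate(c, 3) — c=0,1,2 d=5 (map FFF..F..)
[7] unlink(d) — c=0,1,2 (map FFF.....)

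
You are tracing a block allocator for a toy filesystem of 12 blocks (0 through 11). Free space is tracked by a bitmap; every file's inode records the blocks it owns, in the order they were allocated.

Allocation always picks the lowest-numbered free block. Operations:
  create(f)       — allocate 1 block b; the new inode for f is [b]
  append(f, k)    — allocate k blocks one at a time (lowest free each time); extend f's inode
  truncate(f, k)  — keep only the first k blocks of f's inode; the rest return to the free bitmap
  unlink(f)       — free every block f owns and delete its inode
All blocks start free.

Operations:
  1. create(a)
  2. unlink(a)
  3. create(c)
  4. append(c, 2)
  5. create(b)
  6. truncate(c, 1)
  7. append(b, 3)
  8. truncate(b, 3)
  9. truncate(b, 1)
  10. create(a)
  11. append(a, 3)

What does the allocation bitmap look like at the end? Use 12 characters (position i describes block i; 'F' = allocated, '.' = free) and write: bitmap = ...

bitmap = FFFFFF......

create(a): bitmap=F........... | a=[0]
unlink(a): bitmap=............ | 
create(c): bitmap=F........... | c=[0]
append(c, 2): bitmap=FFF......... | c=[0, 1, 2]
create(b): bitmap=FFFF........ | b=[3] c=[0, 1, 2]
truncate(c, 1): bitmap=F..F........ | b=[3] c=[0]
append(b, 3): bitmap=FFFFF....... | b=[3, 1, 2, 4] c=[0]
truncate(b, 3): bitmap=FFFF........ | b=[3, 1, 2] c=[0]
truncate(b, 1): bitmap=F..F........ | b=[3] c=[0]
create(a): bitmap=FF.F........ | a=[1] b=[3] c=[0]
append(a, 3): bitmap=FFFFFF...... | a=[1, 2, 4, 5] b=[3] c=[0]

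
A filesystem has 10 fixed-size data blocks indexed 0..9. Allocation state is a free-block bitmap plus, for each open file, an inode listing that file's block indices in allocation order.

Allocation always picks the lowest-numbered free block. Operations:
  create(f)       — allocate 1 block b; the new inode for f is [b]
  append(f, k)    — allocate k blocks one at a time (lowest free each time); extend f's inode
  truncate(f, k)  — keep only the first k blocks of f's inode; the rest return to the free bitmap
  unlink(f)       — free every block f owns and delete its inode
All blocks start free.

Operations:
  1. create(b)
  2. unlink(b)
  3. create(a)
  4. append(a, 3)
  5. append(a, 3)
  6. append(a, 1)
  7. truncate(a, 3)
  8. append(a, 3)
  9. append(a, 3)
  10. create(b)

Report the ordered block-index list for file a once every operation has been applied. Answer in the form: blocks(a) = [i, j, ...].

blocks(a) = [0, 1, 2, 3, 4, 5, 6, 7, 8]

after create(b) → b:[0]  free=[F.........]
after unlink(b) →   free=[..........]
after create(a) → a:[0]  free=[F.........]
after append(a, 3) → a:[0, 1, 2, 3]  free=[FFFF......]
after append(a, 3) → a:[0, 1, 2, 3, 4, 5, 6]  free=[FFFFFFF...]
after append(a, 1) → a:[0, 1, 2, 3, 4, 5, 6, 7]  free=[FFFFFFFF..]
after truncate(a, 3) → a:[0, 1, 2]  free=[FFF.......]
after append(a, 3) → a:[0, 1, 2, 3, 4, 5]  free=[FFFFFF....]
after append(a, 3) → a:[0, 1, 2, 3, 4, 5, 6, 7, 8]  free=[FFFFFFFFF.]
after create(b) → a:[0, 1, 2, 3, 4, 5, 6, 7, 8], b:[9]  free=[FFFFFFFFFF]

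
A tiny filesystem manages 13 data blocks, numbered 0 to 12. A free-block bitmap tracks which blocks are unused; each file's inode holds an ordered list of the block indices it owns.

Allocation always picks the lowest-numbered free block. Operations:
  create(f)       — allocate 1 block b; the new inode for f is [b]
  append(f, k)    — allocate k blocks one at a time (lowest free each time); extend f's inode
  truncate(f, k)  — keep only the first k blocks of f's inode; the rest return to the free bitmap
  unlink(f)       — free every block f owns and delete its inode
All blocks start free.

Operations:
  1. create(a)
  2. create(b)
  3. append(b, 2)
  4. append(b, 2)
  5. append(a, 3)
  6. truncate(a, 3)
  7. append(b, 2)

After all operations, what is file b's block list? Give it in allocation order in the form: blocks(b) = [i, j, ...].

[1] create(a) — a=0 (map F............)
[2] create(b) — a=0 b=1 (map FF...........)
[3] append(b, 2) — a=0 b=1,2,3 (map FFFF.........)
[4] append(b, 2) — a=0 b=1,2,3,4,5 (map FFFFFF.......)
[5] append(a, 3) — a=0,6,7,8 b=1,2,3,4,5 (map FFFFFFFFF....)
[6] truncate(a, 3) — a=0,6,7 b=1,2,3,4,5 (map FFFFFFFF.....)
[7] append(b, 2) — a=0,6,7 b=1,2,3,4,5,8,9 (map FFFFFFFFFF...)

blocks(b) = [1, 2, 3, 4, 5, 8, 9]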